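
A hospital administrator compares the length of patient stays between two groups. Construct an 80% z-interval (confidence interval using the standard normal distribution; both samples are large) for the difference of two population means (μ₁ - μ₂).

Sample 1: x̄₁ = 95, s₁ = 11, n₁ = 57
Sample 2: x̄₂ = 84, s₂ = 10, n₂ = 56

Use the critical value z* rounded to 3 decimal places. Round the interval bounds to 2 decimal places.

Both samples are large (n₁ = 57 ≥ 30, n₂ = 56 ≥ 30), so a z-interval for the difference of means applies.

Point estimate: x̄₁ - x̄₂ = 95 - 84 = 11

Standard error: SE = √(s₁²/n₁ + s₂²/n₂)
= √(11²/57 + 10²/56)
= √(2.122807 + 1.785714)
= 1.976998

For 80% confidence, z* = 1.282 (from standard normal table)
Margin of error: E = z* × SE = 1.282 × 1.976998 = 2.5345

Z-interval: (x̄₁ - x̄₂) ± E = 11 ± 2.5345 = (8.4655, 13.5345)

Rounded to 2 decimal places:

(8.47, 13.53)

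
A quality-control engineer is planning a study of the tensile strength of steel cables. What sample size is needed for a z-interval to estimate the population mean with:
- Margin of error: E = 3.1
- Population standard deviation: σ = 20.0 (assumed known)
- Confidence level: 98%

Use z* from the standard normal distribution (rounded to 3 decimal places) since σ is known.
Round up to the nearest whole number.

Using z* since population σ is known (z-interval formula).

For 98% confidence, z* = 2.326 (from standard normal table)

Sample size formula for z-interval: n = (z*σ/E)²

n = (2.326 × 20.0 / 3.1)²
  = (15.006452)²
  = 225.1936

Round up to the nearest whole number: n = 226

226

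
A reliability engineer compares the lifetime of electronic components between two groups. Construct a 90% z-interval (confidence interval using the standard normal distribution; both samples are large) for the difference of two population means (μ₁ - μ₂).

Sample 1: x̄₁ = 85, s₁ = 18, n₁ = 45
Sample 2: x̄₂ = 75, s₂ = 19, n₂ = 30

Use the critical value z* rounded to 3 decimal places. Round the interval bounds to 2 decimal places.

Both samples are large (n₁ = 45 ≥ 30, n₂ = 30 ≥ 30), so a z-interval for the difference of means applies.

Point estimate: x̄₁ - x̄₂ = 85 - 75 = 10

Standard error: SE = √(s₁²/n₁ + s₂²/n₂)
= √(18²/45 + 19²/30)
= √(7.200000 + 12.033333)
= 4.385582

For 90% confidence, z* = 1.645 (from standard normal table)
Margin of error: E = z* × SE = 1.645 × 4.385582 = 7.2143

Z-interval: (x̄₁ - x̄₂) ± E = 10 ± 7.2143 = (2.7857, 17.2143)

Rounded to 2 decimal places:

(2.79, 17.21)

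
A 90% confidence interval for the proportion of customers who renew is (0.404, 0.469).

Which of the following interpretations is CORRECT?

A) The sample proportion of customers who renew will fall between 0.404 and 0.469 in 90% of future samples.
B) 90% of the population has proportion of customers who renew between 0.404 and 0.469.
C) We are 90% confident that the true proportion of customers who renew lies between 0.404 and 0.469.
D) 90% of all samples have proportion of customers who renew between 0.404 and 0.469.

A confidence interval represents our confidence in the procedure, not a probability statement about the parameter.

Key concept: If we repeated this sampling process many times and computed a 90% CI each time, about 90% of those intervals would contain the true population parameter.

For this specific interval (0.404, 0.469):
- Midpoint (point estimate): 0.4365
- Margin of error: 0.0325

The correct interpretation is the one stating confidence that the true parameter lies in the interval — option C.

C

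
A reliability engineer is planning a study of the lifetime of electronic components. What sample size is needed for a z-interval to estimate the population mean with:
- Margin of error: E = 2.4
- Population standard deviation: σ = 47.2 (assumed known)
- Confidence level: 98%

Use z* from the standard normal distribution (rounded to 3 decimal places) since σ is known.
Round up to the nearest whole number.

Using z* since population σ is known (z-interval formula).

For 98% confidence, z* = 2.326 (from standard normal table)

Sample size formula for z-interval: n = (z*σ/E)²

n = (2.326 × 47.2 / 2.4)²
  = (45.744667)²
  = 2092.5745

Round up to the nearest whole number: n = 2093

2093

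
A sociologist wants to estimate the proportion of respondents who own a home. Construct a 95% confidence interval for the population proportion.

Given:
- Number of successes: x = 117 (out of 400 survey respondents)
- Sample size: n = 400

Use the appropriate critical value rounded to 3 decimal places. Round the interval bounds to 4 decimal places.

Sample proportion: p̂ = 117/400 = 0.292500

Check conditions for normal approximation:
  np̂ = 117 ≥ 10 ✓
  n(1-p̂) = 283 ≥ 10 ✓

The sample is large enough, so use a z-interval (normal approximation) for the proportion.

For 95% confidence, z* = 1.96 (from standard normal table)

Standard error: SE = √(p̂(1-p̂)/n) = √(0.292500×0.707500/400) = 0.02274554

Margin of error: E = z* × SE = 1.96 × 0.02274554 = 0.044581

Z-interval: p̂ ± E = 0.292500 ± 0.044581 = (0.247919, 0.337081)

Rounded to 4 decimal places:

(0.2479, 0.3371)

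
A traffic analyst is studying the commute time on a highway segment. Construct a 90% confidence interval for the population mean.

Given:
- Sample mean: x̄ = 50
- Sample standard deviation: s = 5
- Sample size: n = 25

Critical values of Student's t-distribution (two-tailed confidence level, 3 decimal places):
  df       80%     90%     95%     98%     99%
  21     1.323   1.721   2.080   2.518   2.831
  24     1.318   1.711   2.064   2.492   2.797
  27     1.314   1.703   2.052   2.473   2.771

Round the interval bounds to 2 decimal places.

The population standard deviation σ is unknown (only the sample standard deviation s is given), so use a t-interval with df = n - 1 = 25 - 1 = 24.

For 90% confidence with df = 24, t* = 1.711 (from t-table)

Standard error: SE = s/√n = 5/√25 = 1.000000

Margin of error: E = t* × SE = 1.711 × 1.000000 = 1.7110

T-interval: x̄ ± E = 50 ± 1.7110 = (48.2890, 51.7110)

Rounded to 2 decimal places:

(48.29, 51.71)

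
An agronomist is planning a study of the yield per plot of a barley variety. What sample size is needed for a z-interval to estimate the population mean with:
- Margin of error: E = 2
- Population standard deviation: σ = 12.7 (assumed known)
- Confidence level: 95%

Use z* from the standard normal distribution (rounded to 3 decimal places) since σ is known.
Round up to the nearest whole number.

Using z* since population σ is known (z-interval formula).

For 95% confidence, z* = 1.96 (from standard normal table)

Sample size formula for z-interval: n = (z*σ/E)²

n = (1.96 × 12.7 / 2)²
  = (12.446000)²
  = 154.9029

Round up to the nearest whole number: n = 155

155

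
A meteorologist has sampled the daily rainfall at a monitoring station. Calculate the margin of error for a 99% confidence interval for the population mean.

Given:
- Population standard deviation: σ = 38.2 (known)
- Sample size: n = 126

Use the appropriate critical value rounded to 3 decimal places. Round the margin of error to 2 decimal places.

The population standard deviation σ is known, so use the z-interval margin of error formula.

For 99% confidence, z* = 2.576 (from standard normal table)

Margin of error formula for z-interval: E = z* × σ/√n

E = 2.576 × 38.2/√126
  = 2.576 × 3.403126
  = 8.7665

Rounded to 2 decimal places:

8.77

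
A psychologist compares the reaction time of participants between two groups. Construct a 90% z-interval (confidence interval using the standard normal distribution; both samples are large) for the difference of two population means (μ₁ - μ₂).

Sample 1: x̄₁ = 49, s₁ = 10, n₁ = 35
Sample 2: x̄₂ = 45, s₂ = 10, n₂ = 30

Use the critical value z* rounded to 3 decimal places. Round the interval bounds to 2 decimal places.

Both samples are large (n₁ = 35 ≥ 30, n₂ = 30 ≥ 30), so a z-interval for the difference of means applies.

Point estimate: x̄₁ - x̄₂ = 49 - 45 = 4

Standard error: SE = √(s₁²/n₁ + s₂²/n₂)
= √(10²/35 + 10²/30)
= √(2.857143 + 3.333333)
= 2.488067

For 90% confidence, z* = 1.645 (from standard normal table)
Margin of error: E = z* × SE = 1.645 × 2.488067 = 4.0929

Z-interval: (x̄₁ - x̄₂) ± E = 4 ± 4.0929 = (-0.0929, 8.0929)

Rounded to 2 decimal places:

(-0.09, 8.09)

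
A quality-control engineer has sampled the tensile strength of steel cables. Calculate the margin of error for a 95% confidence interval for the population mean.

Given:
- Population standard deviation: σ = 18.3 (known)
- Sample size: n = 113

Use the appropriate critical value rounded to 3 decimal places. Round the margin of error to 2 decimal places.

The population standard deviation σ is known, so use the z-interval margin of error formula.

For 95% confidence, z* = 1.96 (from standard normal table)

Margin of error formula for z-interval: E = z* × σ/√n

E = 1.96 × 18.3/√113
  = 1.96 × 1.721519
  = 3.3742

Rounded to 2 decimal places:

3.37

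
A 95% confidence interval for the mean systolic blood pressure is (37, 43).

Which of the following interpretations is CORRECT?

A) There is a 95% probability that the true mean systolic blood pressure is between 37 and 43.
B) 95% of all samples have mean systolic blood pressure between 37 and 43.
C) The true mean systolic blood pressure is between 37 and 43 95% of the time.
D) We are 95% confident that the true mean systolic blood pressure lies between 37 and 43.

A confidence interval represents our confidence in the procedure, not a probability statement about the parameter.

Key concept: If we repeated this sampling process many times and computed a 95% CI each time, about 95% of those intervals would contain the true population parameter.

For this specific interval (37, 43):
- Midpoint (point estimate): 40
- Margin of error: 3

The correct interpretation is the one stating confidence that the true parameter lies in the interval — option D.

D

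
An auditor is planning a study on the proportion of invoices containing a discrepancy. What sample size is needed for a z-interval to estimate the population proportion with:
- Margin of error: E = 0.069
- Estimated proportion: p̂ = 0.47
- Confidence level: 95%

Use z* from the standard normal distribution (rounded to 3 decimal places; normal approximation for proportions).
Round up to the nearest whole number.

Using z* for proportion z-interval (normal approximation).

For 95% confidence, z* = 1.96 (from standard normal table)

Sample size formula for proportion z-interval: n = z*²p̂(1-p̂)/E²

n = 1.96² × 0.47 × 0.53 / 0.069²
  = 3.8416 × 0.2491 / 0.004761
  = 200.9961

Round up to the nearest whole number: n = 201

201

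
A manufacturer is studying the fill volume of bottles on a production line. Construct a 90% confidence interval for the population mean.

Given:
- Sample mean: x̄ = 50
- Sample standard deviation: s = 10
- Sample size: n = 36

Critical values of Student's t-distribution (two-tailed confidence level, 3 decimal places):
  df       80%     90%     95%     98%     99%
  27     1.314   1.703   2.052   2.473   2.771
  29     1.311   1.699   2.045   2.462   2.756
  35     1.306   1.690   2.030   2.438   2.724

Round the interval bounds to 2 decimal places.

The population standard deviation σ is unknown (only the sample standard deviation s is given), so use a t-interval with df = n - 1 = 36 - 1 = 35.

For 90% confidence with df = 35, t* = 1.690 (from t-table)

Standard error: SE = s/√n = 10/√36 = 1.666667

Margin of error: E = t* × SE = 1.690 × 1.666667 = 2.8167

T-interval: x̄ ± E = 50 ± 2.8167 = (47.1833, 52.8167)

Rounded to 2 decimal places:

(47.18, 52.82)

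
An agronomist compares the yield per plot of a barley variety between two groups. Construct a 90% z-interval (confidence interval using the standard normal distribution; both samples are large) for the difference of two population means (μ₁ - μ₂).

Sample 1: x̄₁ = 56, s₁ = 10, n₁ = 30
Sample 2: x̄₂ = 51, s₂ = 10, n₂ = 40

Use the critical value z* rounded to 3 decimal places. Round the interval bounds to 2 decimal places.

Both samples are large (n₁ = 30 ≥ 30, n₂ = 40 ≥ 30), so a z-interval for the difference of means applies.

Point estimate: x̄₁ - x̄₂ = 56 - 51 = 5

Standard error: SE = √(s₁²/n₁ + s₂²/n₂)
= √(10²/30 + 10²/40)
= √(3.333333 + 2.500000)
= 2.415229

For 90% confidence, z* = 1.645 (from standard normal table)
Margin of error: E = z* × SE = 1.645 × 2.415229 = 3.9731

Z-interval: (x̄₁ - x̄₂) ± E = 5 ± 3.9731 = (1.0269, 8.9731)

Rounded to 2 decimal places:

(1.03, 8.97)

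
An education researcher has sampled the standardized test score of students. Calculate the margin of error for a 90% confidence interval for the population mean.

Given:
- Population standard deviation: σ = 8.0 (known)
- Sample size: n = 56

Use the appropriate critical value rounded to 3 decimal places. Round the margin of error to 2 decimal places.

The population standard deviation σ is known, so use the z-interval margin of error formula.

For 90% confidence, z* = 1.645 (from standard normal table)

Margin of error formula for z-interval: E = z* × σ/√n

E = 1.645 × 8.0/√56
  = 1.645 × 1.069045
  = 1.7586

Rounded to 2 decimal places:

1.76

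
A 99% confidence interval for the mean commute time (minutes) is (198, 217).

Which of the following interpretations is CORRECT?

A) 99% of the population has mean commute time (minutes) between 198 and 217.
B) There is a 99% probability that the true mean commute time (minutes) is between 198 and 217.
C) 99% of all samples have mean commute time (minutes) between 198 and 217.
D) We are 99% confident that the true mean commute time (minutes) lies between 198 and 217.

A confidence interval represents our confidence in the procedure, not a probability statement about the parameter.

Key concept: If we repeated this sampling process many times and computed a 99% CI each time, about 99% of those intervals would contain the true population parameter.

For this specific interval (198, 217):
- Midpoint (point estimate): 207.5
- Margin of error: 9.5

The correct interpretation is the one stating confidence that the true parameter lies in the interval — option D.

D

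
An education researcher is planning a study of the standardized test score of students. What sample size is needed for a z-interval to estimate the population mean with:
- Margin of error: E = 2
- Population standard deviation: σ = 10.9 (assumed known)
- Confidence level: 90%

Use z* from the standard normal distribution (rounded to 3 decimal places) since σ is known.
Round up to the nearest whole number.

Using z* since population σ is known (z-interval formula).

For 90% confidence, z* = 1.645 (from standard normal table)

Sample size formula for z-interval: n = (z*σ/E)²

n = (1.645 × 10.9 / 2)²
  = (8.965250)²
  = 80.3757

Round up to the nearest whole number: n = 81

81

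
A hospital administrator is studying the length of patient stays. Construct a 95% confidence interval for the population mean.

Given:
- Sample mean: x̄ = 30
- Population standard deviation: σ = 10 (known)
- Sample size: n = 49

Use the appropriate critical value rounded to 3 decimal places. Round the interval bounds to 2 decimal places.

The population standard deviation σ is known, so use a z-interval (standard normal critical value).

For 95% confidence, z* = 1.96 (from standard normal table)

Standard error: SE = σ/√n = 10/√49 = 1.428571

Margin of error: E = z* × SE = 1.96 × 1.428571 = 2.8000

Z-interval: x̄ ± E = 30 ± 2.8000 = (27.2000, 32.8000)

Rounded to 2 decimal places:

(27.20, 32.80)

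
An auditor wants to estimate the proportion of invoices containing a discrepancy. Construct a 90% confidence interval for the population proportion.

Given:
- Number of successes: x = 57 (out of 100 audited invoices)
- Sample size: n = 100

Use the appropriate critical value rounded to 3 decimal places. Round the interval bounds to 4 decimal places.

Sample proportion: p̂ = 57/100 = 0.570000

Check conditions for normal approximation:
  np̂ = 57 ≥ 10 ✓
  n(1-p̂) = 43 ≥ 10 ✓

The sample is large enough, so use a z-interval (normal approximation) for the proportion.

For 90% confidence, z* = 1.645 (from standard normal table)

Standard error: SE = √(p̂(1-p̂)/n) = √(0.570000×0.430000/100) = 0.04950758

Margin of error: E = z* × SE = 1.645 × 0.04950758 = 0.081440

Z-interval: p̂ ± E = 0.570000 ± 0.081440 = (0.488560, 0.651440)

Rounded to 4 decimal places:

(0.4886, 0.6514)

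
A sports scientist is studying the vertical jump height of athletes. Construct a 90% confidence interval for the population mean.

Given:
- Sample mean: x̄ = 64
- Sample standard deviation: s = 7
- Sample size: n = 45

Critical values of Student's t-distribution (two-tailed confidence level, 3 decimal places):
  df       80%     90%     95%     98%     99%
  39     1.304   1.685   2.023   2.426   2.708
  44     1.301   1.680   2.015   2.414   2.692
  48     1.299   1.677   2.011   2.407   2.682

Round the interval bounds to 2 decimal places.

The population standard deviation σ is unknown (only the sample standard deviation s is given), so use a t-interval with df = n - 1 = 45 - 1 = 44.

For 90% confidence with df = 44, t* = 1.680 (from t-table)

Standard error: SE = s/√n = 7/√45 = 1.043498

Margin of error: E = t* × SE = 1.680 × 1.043498 = 1.7531

T-interval: x̄ ± E = 64 ± 1.7531 = (62.2469, 65.7531)

Rounded to 2 decimal places:

(62.25, 65.75)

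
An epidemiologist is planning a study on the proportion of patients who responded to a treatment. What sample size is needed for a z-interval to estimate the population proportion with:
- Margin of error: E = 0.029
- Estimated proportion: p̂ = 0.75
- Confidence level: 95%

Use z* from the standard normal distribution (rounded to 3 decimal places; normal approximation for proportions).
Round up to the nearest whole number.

Using z* for proportion z-interval (normal approximation).

For 95% confidence, z* = 1.96 (from standard normal table)

Sample size formula for proportion z-interval: n = z*²p̂(1-p̂)/E²

n = 1.96² × 0.75 × 0.25 / 0.029²
  = 3.8416 × 0.1875 / 0.000841
  = 856.4804

Round up to the nearest whole number: n = 857

857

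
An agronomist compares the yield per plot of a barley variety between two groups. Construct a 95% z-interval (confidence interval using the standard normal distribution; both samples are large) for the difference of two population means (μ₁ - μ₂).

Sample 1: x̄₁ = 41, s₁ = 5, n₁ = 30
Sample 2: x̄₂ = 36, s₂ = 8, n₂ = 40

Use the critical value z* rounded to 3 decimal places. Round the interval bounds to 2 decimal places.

Both samples are large (n₁ = 30 ≥ 30, n₂ = 40 ≥ 30), so a z-interval for the difference of means applies.

Point estimate: x̄₁ - x̄₂ = 41 - 36 = 5

Standard error: SE = √(s₁²/n₁ + s₂²/n₂)
= √(5²/30 + 8²/40)
= √(0.833333 + 1.600000)
= 1.559915

For 95% confidence, z* = 1.96 (from standard normal table)
Margin of error: E = z* × SE = 1.96 × 1.559915 = 3.0574

Z-interval: (x̄₁ - x̄₂) ± E = 5 ± 3.0574 = (1.9426, 8.0574)

Rounded to 2 decimal places:

(1.94, 8.06)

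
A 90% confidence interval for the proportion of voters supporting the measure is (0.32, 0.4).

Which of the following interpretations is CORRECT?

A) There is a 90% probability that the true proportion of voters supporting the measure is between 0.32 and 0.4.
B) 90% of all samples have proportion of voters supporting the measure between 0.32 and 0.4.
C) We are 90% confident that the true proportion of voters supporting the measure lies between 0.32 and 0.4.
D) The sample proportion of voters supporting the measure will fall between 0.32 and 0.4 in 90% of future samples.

A confidence interval represents our confidence in the procedure, not a probability statement about the parameter.

Key concept: If we repeated this sampling process many times and computed a 90% CI each time, about 90% of those intervals would contain the true population parameter.

For this specific interval (0.32, 0.4):
- Midpoint (point estimate): 0.36
- Margin of error: 0.04

The correct interpretation is the one stating confidence that the true parameter lies in the interval — option C.

C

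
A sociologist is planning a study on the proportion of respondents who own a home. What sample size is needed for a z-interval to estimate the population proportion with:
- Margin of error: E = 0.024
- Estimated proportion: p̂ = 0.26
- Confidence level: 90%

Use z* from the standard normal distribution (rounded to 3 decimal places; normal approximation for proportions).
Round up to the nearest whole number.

Using z* for proportion z-interval (normal approximation).

For 90% confidence, z* = 1.645 (from standard normal table)

Sample size formula for proportion z-interval: n = z*²p̂(1-p̂)/E²

n = 1.645² × 0.26 × 0.74 / 0.024²
  = 2.706025 × 0.1924 / 0.000576
  = 903.8875

Round up to the nearest whole number: n = 904

904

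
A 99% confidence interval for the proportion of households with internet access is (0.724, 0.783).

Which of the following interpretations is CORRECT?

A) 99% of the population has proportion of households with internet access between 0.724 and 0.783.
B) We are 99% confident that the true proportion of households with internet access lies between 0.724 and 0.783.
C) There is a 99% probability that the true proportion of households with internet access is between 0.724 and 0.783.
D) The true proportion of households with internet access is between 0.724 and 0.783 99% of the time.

A confidence interval represents our confidence in the procedure, not a probability statement about the parameter.

Key concept: If we repeated this sampling process many times and computed a 99% CI each time, about 99% of those intervals would contain the true population parameter.

For this specific interval (0.724, 0.783):
- Midpoint (point estimate): 0.7535
- Margin of error: 0.0295

The correct interpretation is the one stating confidence that the true parameter lies in the interval — option B.

B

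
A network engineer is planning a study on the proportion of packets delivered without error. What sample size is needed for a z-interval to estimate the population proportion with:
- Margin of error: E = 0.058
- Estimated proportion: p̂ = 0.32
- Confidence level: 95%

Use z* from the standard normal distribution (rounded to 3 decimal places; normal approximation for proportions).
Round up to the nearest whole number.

Using z* for proportion z-interval (normal approximation).

For 95% confidence, z* = 1.96 (from standard normal table)

Sample size formula for proportion z-interval: n = z*²p̂(1-p̂)/E²

n = 1.96² × 0.32 × 0.68 / 0.058²
  = 3.8416 × 0.2176 / 0.003364
  = 248.4935

Round up to the nearest whole number: n = 249

249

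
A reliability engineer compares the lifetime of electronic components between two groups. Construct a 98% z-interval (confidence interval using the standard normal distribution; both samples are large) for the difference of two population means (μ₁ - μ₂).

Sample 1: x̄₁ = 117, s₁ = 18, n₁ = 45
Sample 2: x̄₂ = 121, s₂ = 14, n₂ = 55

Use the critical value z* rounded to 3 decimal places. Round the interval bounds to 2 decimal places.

Both samples are large (n₁ = 45 ≥ 30, n₂ = 55 ≥ 30), so a z-interval for the difference of means applies.

Point estimate: x̄₁ - x̄₂ = 117 - 121 = -4

Standard error: SE = √(s₁²/n₁ + s₂²/n₂)
= √(18²/45 + 14²/55)
= √(7.200000 + 3.563636)
= 3.280798

For 98% confidence, z* = 2.326 (from standard normal table)
Margin of error: E = z* × SE = 2.326 × 3.280798 = 7.6311

Z-interval: (x̄₁ - x̄₂) ± E = -4 ± 7.6311 = (-11.6311, 3.6311)

Rounded to 2 decimal places:

(-11.63, 3.63)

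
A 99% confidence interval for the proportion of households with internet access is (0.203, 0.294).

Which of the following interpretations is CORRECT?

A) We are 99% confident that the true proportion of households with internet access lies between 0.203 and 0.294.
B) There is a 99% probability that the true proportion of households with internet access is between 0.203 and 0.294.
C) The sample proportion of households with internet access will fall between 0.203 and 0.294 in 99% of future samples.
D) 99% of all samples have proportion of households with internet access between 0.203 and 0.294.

A confidence interval represents our confidence in the procedure, not a probability statement about the parameter.

Key concept: If we repeated this sampling process many times and computed a 99% CI each time, about 99% of those intervals would contain the true population parameter.

For this specific interval (0.203, 0.294):
- Midpoint (point estimate): 0.2485
- Margin of error: 0.0455

The correct interpretation is the one stating confidence that the true parameter lies in the interval — option A.

A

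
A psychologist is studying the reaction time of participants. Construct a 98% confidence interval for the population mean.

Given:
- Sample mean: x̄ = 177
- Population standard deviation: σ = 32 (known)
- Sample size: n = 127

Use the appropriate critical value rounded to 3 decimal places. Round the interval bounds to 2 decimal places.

The population standard deviation σ is known, so use a z-interval (standard normal critical value).

For 98% confidence, z* = 2.326 (from standard normal table)

Standard error: SE = σ/√n = 32/√127 = 2.839541

Margin of error: E = z* × SE = 2.326 × 2.839541 = 6.6048

Z-interval: x̄ ± E = 177 ± 6.6048 = (170.3952, 183.6048)

Rounded to 2 decimal places:

(170.40, 183.60)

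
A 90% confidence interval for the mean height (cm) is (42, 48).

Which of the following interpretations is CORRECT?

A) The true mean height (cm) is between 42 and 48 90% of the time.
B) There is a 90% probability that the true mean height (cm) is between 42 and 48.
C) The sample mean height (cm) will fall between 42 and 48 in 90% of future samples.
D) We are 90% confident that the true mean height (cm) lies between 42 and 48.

A confidence interval represents our confidence in the procedure, not a probability statement about the parameter.

Key concept: If we repeated this sampling process many times and computed a 90% CI each time, about 90% of those intervals would contain the true population parameter.

For this specific interval (42, 48):
- Midpoint (point estimate): 45
- Margin of error: 3

The correct interpretation is the one stating confidence that the true parameter lies in the interval — option D.

D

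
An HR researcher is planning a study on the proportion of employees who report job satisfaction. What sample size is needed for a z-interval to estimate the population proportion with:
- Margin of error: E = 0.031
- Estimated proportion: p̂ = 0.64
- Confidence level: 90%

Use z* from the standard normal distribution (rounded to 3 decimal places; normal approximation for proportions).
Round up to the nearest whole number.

Using z* for proportion z-interval (normal approximation).

For 90% confidence, z* = 1.645 (from standard normal table)

Sample size formula for proportion z-interval: n = z*²p̂(1-p̂)/E²

n = 1.645² × 0.64 × 0.36 / 0.031²
  = 2.706025 × 0.2304 / 0.000961
  = 648.7702

Round up to the nearest whole number: n = 649

649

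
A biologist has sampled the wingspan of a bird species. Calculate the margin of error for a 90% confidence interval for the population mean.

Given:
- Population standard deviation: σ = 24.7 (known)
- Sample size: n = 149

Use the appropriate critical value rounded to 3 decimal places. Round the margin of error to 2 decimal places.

The population standard deviation σ is known, so use the z-interval margin of error formula.

For 90% confidence, z* = 1.645 (from standard normal table)

Margin of error formula for z-interval: E = z* × σ/√n

E = 1.645 × 24.7/√149
  = 1.645 × 2.023503
  = 3.3287

Rounded to 2 decimal places:

3.33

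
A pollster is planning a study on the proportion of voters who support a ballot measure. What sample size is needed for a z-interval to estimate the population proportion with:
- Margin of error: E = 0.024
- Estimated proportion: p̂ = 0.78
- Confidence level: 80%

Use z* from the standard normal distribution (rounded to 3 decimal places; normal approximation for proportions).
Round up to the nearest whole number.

Using z* for proportion z-interval (normal approximation).

For 80% confidence, z* = 1.282 (from standard normal table)

Sample size formula for proportion z-interval: n = z*²p̂(1-p̂)/E²

n = 1.282² × 0.78 × 0.22 / 0.024²
  = 1.643524 × 0.1716 / 0.000576
  = 489.6332

Round up to the nearest whole number: n = 490

490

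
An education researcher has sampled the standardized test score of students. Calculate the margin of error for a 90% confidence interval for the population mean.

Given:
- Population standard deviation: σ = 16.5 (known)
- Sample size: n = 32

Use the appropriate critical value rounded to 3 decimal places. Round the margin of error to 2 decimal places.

The population standard deviation σ is known, so use the z-interval margin of error formula.

For 90% confidence, z* = 1.645 (from standard normal table)

Margin of error formula for z-interval: E = z* × σ/√n

E = 1.645 × 16.5/√32
  = 1.645 × 2.916815
  = 4.7982

Rounded to 2 decimal places:

4.80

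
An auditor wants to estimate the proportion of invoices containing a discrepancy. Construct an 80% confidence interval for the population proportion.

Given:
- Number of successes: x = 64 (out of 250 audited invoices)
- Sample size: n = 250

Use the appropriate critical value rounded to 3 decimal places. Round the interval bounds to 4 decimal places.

Sample proportion: p̂ = 64/250 = 0.256000

Check conditions for normal approximation:
  np̂ = 64 ≥ 10 ✓
  n(1-p̂) = 186 ≥ 10 ✓

The sample is large enough, so use a z-interval (normal approximation) for the proportion.

For 80% confidence, z* = 1.282 (from standard normal table)

Standard error: SE = √(p̂(1-p̂)/n) = √(0.256000×0.744000/250) = 0.02760174

Margin of error: E = z* × SE = 1.282 × 0.02760174 = 0.035385

Z-interval: p̂ ± E = 0.256000 ± 0.035385 = (0.220615, 0.291385)

Rounded to 4 decimal places:

(0.2206, 0.2914)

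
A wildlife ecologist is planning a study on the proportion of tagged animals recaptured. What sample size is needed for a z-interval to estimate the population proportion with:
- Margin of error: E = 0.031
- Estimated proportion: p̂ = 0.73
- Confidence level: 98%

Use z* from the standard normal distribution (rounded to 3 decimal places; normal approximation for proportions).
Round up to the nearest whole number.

Using z* for proportion z-interval (normal approximation).

For 98% confidence, z* = 2.326 (from standard normal table)

Sample size formula for proportion z-interval: n = z*²p̂(1-p̂)/E²

n = 2.326² × 0.73 × 0.27 / 0.031²
  = 5.410276 × 0.1971 / 0.000961
  = 1109.6414

Round up to the nearest whole number: n = 1110

1110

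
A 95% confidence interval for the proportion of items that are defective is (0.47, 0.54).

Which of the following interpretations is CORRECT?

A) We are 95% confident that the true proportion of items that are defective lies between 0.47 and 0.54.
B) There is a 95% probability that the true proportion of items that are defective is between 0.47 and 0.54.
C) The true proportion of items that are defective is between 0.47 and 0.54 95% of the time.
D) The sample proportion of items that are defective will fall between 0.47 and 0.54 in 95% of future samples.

A confidence interval represents our confidence in the procedure, not a probability statement about the parameter.

Key concept: If we repeated this sampling process many times and computed a 95% CI each time, about 95% of those intervals would contain the true population parameter.

For this specific interval (0.47, 0.54):
- Midpoint (point estimate): 0.505
- Margin of error: 0.035

The correct interpretation is the one stating confidence that the true parameter lies in the interval — option A.

A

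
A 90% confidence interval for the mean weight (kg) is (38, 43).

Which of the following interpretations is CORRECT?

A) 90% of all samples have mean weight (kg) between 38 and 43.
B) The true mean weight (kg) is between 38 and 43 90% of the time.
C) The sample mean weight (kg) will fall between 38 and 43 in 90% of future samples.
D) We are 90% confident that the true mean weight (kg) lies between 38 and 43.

A confidence interval represents our confidence in the procedure, not a probability statement about the parameter.

Key concept: If we repeated this sampling process many times and computed a 90% CI each time, about 90% of those intervals would contain the true population parameter.

For this specific interval (38, 43):
- Midpoint (point estimate): 40.5
- Margin of error: 2.5

The correct interpretation is the one stating confidence that the true parameter lies in the interval — option D.

D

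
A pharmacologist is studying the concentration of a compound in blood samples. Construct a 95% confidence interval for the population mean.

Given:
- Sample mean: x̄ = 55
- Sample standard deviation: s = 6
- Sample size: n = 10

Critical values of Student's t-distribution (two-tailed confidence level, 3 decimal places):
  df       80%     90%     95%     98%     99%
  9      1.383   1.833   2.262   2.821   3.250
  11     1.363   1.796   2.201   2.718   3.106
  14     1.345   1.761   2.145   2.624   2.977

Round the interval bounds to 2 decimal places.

The population standard deviation σ is unknown (only the sample standard deviation s is given), so use a t-interval with df = n - 1 = 10 - 1 = 9.

For 95% confidence with df = 9, t* = 2.262 (from t-table)

Standard error: SE = s/√n = 6/√10 = 1.897367

Margin of error: E = t* × SE = 2.262 × 1.897367 = 4.2918

T-interval: x̄ ± E = 55 ± 4.2918 = (50.7082, 59.2918)

Rounded to 2 decimal places:

(50.71, 59.29)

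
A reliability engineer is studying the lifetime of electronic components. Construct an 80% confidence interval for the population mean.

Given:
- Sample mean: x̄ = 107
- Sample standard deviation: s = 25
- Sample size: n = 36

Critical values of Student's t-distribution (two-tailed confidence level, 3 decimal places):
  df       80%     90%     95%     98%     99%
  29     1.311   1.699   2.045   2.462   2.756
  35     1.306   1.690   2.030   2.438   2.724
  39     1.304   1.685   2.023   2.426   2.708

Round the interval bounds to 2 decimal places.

The population standard deviation σ is unknown (only the sample standard deviation s is given), so use a t-interval with df = n - 1 = 36 - 1 = 35.

For 80% confidence with df = 35, t* = 1.306 (from t-table)

Standard error: SE = s/√n = 25/√36 = 4.166667

Margin of error: E = t* × SE = 1.306 × 4.166667 = 5.4417

T-interval: x̄ ± E = 107 ± 5.4417 = (101.5583, 112.4417)

Rounded to 2 decimal places:

(101.56, 112.44)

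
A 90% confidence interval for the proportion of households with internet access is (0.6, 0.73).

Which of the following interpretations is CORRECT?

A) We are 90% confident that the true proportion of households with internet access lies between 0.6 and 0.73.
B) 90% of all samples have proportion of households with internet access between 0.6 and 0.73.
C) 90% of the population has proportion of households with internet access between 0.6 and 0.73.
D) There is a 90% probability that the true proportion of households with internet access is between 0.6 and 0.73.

A confidence interval represents our confidence in the procedure, not a probability statement about the parameter.

Key concept: If we repeated this sampling process many times and computed a 90% CI each time, about 90% of those intervals would contain the true population parameter.

For this specific interval (0.6, 0.73):
- Midpoint (point estimate): 0.665
- Margin of error: 0.065

The correct interpretation is the one stating confidence that the true parameter lies in the interval — option A.

A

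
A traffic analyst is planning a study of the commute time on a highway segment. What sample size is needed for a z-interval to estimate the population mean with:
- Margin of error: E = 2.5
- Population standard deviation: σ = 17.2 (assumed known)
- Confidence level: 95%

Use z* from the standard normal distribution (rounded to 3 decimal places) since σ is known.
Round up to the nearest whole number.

Using z* since population σ is known (z-interval formula).

For 95% confidence, z* = 1.96 (from standard normal table)

Sample size formula for z-interval: n = (z*σ/E)²

n = (1.96 × 17.2 / 2.5)²
  = (13.484800)²
  = 181.8398

Round up to the nearest whole number: n = 182

182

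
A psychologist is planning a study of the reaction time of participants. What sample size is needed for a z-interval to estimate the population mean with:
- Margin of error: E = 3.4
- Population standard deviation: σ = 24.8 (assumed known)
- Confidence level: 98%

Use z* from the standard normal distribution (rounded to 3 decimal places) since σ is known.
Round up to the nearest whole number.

Using z* since population σ is known (z-interval formula).

For 98% confidence, z* = 2.326 (from standard normal table)

Sample size formula for z-interval: n = (z*σ/E)²

n = (2.326 × 24.8 / 3.4)²
  = (16.966118)²
  = 287.8491

Round up to the nearest whole number: n = 288

288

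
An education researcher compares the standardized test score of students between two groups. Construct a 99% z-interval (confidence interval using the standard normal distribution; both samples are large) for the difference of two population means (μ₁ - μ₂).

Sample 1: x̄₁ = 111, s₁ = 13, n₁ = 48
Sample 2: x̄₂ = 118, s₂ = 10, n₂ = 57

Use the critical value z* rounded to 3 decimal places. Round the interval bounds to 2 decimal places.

Both samples are large (n₁ = 48 ≥ 30, n₂ = 57 ≥ 30), so a z-interval for the difference of means applies.

Point estimate: x̄₁ - x̄₂ = 111 - 118 = -7

Standard error: SE = √(s₁²/n₁ + s₂²/n₂)
= √(13²/48 + 10²/57)
= √(3.520833 + 1.754386)
= 2.296785

For 99% confidence, z* = 2.576 (from standard normal table)
Margin of error: E = z* × SE = 2.576 × 2.296785 = 5.9165

Z-interval: (x̄₁ - x̄₂) ± E = -7 ± 5.9165 = (-12.9165, -1.0835)

Rounded to 2 decimal places:

(-12.92, -1.08)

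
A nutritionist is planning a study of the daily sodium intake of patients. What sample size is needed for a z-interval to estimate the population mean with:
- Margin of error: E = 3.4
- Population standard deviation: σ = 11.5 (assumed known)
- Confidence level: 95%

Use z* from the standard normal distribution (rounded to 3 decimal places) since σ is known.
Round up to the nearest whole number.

Using z* since population σ is known (z-interval formula).

For 95% confidence, z* = 1.96 (from standard normal table)

Sample size formula for z-interval: n = (z*σ/E)²

n = (1.96 × 11.5 / 3.4)²
  = (6.629412)²
  = 43.9491

Round up to the nearest whole number: n = 44

44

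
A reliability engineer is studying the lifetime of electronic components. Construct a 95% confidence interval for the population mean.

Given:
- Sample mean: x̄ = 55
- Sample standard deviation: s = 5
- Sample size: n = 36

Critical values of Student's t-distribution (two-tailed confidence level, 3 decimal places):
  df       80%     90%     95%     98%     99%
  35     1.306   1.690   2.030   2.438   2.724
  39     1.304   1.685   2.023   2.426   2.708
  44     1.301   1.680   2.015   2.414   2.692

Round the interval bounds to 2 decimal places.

The population standard deviation σ is unknown (only the sample standard deviation s is given), so use a t-interval with df = n - 1 = 36 - 1 = 35.

For 95% confidence with df = 35, t* = 2.030 (from t-table)

Standard error: SE = s/√n = 5/√36 = 0.833333

Margin of error: E = t* × SE = 2.030 × 0.833333 = 1.6917

T-interval: x̄ ± E = 55 ± 1.6917 = (53.3083, 56.6917)

Rounded to 2 decimal places:

(53.31, 56.69)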